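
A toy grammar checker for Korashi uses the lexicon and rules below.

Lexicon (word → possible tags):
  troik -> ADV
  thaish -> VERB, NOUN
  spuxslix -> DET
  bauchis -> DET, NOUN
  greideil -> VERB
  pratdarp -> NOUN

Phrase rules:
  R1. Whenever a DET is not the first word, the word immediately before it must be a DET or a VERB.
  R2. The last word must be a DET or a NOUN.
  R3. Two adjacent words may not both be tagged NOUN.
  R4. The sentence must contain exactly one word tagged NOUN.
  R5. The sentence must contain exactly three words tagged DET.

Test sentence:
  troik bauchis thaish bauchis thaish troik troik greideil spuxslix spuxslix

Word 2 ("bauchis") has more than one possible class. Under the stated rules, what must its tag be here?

Candidates per position — 1:troik {ADV}; 2:bauchis {DET,NOUN}; 3:thaish {VERB,NOUN}; 4:bauchis {DET,NOUN}; 5:thaish {VERB,NOUN}; 6:troik {ADV}; 7:troik {ADV}; 8:greideil {VERB}; 9:spuxslix {DET}; 10:spuxslix {DET}.
If word 2 were DET, no tagging could satisfy rule 1; so word 2 is NOUN.
If word 3 were NOUN, no tagging could satisfy rule 3; so word 3 is VERB.
If word 4 were NOUN, no tagging could satisfy rule 4; so word 4 is DET.
If word 5 were NOUN, no tagging could satisfy rule 4; so word 5 is VERB.
The unique satisfying tagging is: ADV NOUN VERB DET VERB ADV ADV VERB DET DET.
Check: rule 1 holds; rule 2 holds; rule 3 holds; rule 4 holds; rule 5 holds.

NOUN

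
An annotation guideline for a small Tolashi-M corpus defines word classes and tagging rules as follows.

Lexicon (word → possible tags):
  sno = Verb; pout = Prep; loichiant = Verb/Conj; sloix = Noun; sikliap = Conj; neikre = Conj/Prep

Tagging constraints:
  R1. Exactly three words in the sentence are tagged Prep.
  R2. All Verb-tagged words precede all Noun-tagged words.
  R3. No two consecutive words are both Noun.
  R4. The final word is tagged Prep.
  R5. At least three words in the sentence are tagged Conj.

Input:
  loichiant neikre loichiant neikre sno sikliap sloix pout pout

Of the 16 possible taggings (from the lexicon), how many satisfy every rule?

6

Candidates per position — 1:loichiant {Verb,Conj}; 2:neikre {Conj,Prep}; 3:loichiant {Verb,Conj}; 4:neikre {Conj,Prep}; 5:sno {Verb}; 6:sikliap {Conj}; 7:sloix {Noun}; 8:pout {Prep}; 9:pout {Prep}.
There are 16 candidate sequences in total.
Checking each against the rules leaves 6 sequences.
Count = 6.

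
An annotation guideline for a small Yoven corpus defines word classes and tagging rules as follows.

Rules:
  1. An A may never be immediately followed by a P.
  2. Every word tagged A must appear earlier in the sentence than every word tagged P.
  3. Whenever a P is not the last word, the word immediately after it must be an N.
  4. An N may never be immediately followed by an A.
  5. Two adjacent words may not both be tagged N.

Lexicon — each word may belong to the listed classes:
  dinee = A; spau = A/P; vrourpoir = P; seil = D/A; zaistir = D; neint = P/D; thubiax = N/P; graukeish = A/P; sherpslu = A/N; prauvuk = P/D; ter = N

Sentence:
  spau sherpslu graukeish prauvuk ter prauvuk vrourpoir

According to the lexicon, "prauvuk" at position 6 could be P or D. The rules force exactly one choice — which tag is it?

Candidates per position — 1:spau {A,P}; 2:sherpslu {A,N}; 3:graukeish {A,P}; 4:prauvuk {P,D}; 5:ter {N}; 6:prauvuk {P,D}; 7:vrourpoir {P}.
Position 3: P is ruled out by rule 3; that leaves A.
Position 4: P is ruled out by rule 1; that leaves D.
Position 6: P is ruled out by rule 3; that leaves D.
Position 1: P is ruled out by rule 2; that leaves A.
Position 2: N is ruled out by rule 4; that leaves A.
That leaves exactly one tagging: A A A D N D P.
Check: rule 1 satisfied; rule 2 satisfied; rule 3 satisfied; rule 4 satisfied; rule 5 satisfied.

D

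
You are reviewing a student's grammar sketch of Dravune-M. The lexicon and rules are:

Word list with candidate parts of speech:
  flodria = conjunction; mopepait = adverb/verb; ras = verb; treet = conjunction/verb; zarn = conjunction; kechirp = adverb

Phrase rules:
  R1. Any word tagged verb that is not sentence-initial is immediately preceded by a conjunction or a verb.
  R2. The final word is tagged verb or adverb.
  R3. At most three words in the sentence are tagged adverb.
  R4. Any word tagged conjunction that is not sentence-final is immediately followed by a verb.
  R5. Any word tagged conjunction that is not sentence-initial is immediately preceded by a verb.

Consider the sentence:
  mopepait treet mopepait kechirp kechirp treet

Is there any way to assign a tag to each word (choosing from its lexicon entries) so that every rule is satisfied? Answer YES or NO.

Candidates per position — 1:mopepait {adverb,verb}; 2:treet {conjunction,verb}; 3:mopepait {adverb,verb}; 4:kechirp {adverb}; 5:kechirp {adverb}; 6:treet {conjunction,verb}.
Every candidate sequence violates at least one rule; no consistent tagging exists.

NO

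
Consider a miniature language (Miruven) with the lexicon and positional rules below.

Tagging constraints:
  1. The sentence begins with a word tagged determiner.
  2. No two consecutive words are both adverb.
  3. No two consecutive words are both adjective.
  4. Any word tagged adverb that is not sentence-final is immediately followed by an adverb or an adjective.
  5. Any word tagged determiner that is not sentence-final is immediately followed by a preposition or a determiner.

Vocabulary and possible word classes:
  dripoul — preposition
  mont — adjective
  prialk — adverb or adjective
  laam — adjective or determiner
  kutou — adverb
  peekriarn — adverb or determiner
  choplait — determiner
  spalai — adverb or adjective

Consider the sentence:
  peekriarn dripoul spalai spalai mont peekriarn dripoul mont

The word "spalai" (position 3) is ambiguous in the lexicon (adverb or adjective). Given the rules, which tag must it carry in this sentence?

adjective

Candidates per position — 1:peekriarn {adverb,determiner}; 2:dripoul {preposition}; 3:spalai {adverb,adjective}; 4:spalai {adverb,adjective}; 5:mont {adjective}; 6:peekriarn {adverb,determiner}; 7:dripoul {preposition}; 8:mont {adjective}.
Position 1: adverb is ruled out by rule 1; that leaves determiner.
Position 4: adjective is ruled out by rule 3; that leaves adverb.
Position 6: adverb is ruled out by rule 4; that leaves determiner.
Position 3: adverb is ruled out by rule 2; that leaves adjective.
That leaves exactly one tagging: determiner preposition adjective adverb adjective determiner preposition adjective.
Verifying each rule — rule 1 ok; rule 2 ok; rule 3 ok; rule 4 ok; rule 5 ok.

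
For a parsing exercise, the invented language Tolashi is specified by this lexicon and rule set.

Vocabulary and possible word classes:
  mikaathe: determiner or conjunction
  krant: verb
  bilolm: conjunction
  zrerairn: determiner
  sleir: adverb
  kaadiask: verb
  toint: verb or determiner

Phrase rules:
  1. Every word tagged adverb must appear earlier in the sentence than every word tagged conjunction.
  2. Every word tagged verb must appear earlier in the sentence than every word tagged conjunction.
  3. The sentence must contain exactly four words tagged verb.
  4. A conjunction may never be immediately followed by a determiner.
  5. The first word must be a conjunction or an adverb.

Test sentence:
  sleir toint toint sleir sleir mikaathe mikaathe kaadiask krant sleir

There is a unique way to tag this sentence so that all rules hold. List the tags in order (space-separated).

adverb verb verb adverb adverb determiner determiner verb verb adverb

Candidates per position — 1:sleir {adverb}; 2:toint {verb,determiner}; 3:toint {verb,determiner}; 4:sleir {adverb}; 5:sleir {adverb}; 6:mikaathe {determiner,conjunction}; 7:mikaathe {determiner,conjunction}; 8:kaadiask {verb}; 9:krant {verb}; 10:sleir {adverb}.
At position 2, choosing determiner makes rule 3 impossible to satisfy; hence verb.
At position 3, choosing determiner makes rule 3 impossible to satisfy; hence verb.
At position 6, choosing conjunction makes rule 1 impossible to satisfy; hence determiner.
At position 7, choosing conjunction makes rule 1 impossible to satisfy; hence determiner.
So the tagging must be: adverb verb verb adverb adverb determiner determiner verb verb adverb.
Check: rule 1 satisfied; rule 2 satisfied; rule 3 satisfied; rule 4 satisfied; rule 5 satisfied.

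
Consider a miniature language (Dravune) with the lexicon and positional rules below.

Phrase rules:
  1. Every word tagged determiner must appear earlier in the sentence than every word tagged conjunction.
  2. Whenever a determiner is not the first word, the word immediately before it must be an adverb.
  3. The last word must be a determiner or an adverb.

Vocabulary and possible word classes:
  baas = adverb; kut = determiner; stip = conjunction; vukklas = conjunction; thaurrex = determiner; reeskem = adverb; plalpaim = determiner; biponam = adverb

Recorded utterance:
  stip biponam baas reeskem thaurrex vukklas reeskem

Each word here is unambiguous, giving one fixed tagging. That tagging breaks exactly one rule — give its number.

1

Fixed tagging: conjunction adverb adverb adverb determiner conjunction adverb.
Rule check: R1 fail, R2 pass, R3 pass.
Only rule 1 fails.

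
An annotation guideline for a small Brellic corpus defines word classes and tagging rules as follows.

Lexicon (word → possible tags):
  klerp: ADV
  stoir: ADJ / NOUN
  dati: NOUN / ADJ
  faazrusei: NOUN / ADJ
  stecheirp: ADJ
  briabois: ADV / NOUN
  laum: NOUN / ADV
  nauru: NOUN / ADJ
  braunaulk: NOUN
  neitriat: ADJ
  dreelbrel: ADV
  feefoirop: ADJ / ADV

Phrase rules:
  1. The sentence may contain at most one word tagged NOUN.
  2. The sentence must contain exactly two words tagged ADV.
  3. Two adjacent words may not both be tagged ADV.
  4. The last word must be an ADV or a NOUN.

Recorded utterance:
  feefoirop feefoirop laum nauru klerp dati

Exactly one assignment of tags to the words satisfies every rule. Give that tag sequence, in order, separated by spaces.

Candidates per position — 1:feefoirop {ADJ,ADV}; 2:feefoirop {ADJ,ADV}; 3:laum {NOUN,ADV}; 4:nauru {NOUN,ADJ}; 5:klerp {ADV}; 6:dati {NOUN,ADJ}.
Position 6: ADJ is ruled out by rule 4; that leaves NOUN.
Position 3: NOUN is ruled out by rule 1; that leaves ADV.
Position 4: NOUN is ruled out by rule 1; that leaves ADJ.
Position 1: ADV is ruled out by rule 2; that leaves ADJ.
Position 2: ADV is ruled out by rule 2; that leaves ADJ.
That leaves exactly one tagging: ADJ ADJ ADV ADJ ADV NOUN.
Checking: rule 1 ok; rule 2 ok; rule 3 ok; rule 4 ok.

ADJ ADJ ADV ADJ ADV NOUN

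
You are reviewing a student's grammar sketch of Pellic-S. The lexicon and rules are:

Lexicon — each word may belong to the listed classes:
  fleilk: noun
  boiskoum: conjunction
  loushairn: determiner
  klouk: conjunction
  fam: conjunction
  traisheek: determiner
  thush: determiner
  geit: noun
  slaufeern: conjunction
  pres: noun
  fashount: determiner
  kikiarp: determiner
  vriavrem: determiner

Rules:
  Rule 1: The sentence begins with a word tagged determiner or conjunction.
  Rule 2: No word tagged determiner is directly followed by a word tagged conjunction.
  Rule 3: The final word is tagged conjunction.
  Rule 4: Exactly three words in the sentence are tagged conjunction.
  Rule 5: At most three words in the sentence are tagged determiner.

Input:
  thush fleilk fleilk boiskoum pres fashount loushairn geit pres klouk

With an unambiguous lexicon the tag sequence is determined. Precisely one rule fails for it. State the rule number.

Fixed tagging: determiner noun noun conjunction noun determiner determiner noun noun conjunction.
Rule check: R1 ✓, R2 ✓, R3 ✓, R4 ✗, R5 ✓.
Only rule 4 fails.

4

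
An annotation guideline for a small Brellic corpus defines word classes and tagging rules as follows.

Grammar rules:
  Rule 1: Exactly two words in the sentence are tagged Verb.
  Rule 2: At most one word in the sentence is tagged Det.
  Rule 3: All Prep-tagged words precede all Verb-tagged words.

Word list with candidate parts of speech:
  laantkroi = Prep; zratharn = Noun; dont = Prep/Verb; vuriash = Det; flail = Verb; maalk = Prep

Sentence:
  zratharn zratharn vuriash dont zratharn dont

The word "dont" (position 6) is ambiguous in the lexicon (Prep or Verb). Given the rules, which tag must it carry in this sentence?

Candidates per position — 1:zratharn {Noun}; 2:zratharn {Noun}; 3:vuriash {Det}; 4:dont {Prep,Verb}; 5:zratharn {Noun}; 6:dont {Prep,Verb}.
At position 4, choosing Prep makes rule 1 impossible to satisfy; hence Verb.
At position 6, choosing Prep makes rule 1 impossible to satisfy; hence Verb.
The only consistent sequence is: Noun Noun Det Verb Noun Verb.
Verifying each rule — rule 1 ✓; rule 2 ✓; rule 3 ✓.

Verb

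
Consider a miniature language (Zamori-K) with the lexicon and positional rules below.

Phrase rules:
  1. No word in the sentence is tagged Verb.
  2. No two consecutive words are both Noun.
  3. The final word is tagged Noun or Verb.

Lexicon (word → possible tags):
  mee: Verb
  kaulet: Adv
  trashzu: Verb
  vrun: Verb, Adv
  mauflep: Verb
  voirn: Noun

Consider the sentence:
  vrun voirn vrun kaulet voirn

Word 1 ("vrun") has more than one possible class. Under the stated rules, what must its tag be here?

Adv

Candidates per position — 1:vrun {Verb,Adv}; 2:voirn {Noun}; 3:vrun {Verb,Adv}; 4:kaulet {Adv}; 5:voirn {Noun}.
Position 1: tagging it Verb would leave rule 1 unsatisfiable, so it must be Adv.
Position 3: tagging it Verb would leave rule 1 unsatisfiable, so it must be Adv.
The unique satisfying tagging is: Adv Noun Adv Adv Noun.
Rule-by-rule: rule 1 holds; rule 2 holds; rule 3 holds.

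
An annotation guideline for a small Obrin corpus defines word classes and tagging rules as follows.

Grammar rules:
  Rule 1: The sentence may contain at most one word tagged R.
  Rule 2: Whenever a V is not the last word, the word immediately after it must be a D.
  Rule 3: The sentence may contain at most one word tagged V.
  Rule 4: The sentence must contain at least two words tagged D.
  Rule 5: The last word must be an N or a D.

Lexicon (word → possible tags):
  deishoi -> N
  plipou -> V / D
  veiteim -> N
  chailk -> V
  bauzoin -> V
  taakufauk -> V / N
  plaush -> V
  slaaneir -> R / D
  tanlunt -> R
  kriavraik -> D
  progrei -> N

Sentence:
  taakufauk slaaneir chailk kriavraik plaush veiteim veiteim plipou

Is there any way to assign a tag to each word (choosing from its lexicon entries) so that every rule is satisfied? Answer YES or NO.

NO

Candidates per position — 1:taakufauk {V,N}; 2:slaaneir {R,D}; 3:chailk {V}; 4:kriavraik {D}; 5:plaush {V}; 6:veiteim {N}; 7:veiteim {N}; 8:plipou {V,D}.
Rule 2 cannot be satisfied by any choice of tags from the lexicon.
So there is no consistent tagging.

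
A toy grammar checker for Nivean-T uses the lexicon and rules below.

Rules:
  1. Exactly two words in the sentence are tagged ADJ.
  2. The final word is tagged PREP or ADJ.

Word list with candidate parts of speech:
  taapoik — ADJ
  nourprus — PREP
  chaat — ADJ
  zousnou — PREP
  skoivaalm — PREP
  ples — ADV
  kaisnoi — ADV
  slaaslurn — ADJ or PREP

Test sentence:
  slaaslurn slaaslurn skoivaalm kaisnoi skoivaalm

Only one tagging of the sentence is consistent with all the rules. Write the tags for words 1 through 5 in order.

ADJ ADJ PREP ADV PREP

Candidates per position — 1:slaaslurn {ADJ,PREP}; 2:slaaslurn {ADJ,PREP}; 3:skoivaalm {PREP}; 4:kaisnoi {ADV}; 5:skoivaalm {PREP}.
At position 1, choosing PREP makes rule 1 impossible to satisfy; hence ADJ.
At position 2, choosing PREP makes rule 1 impossible to satisfy; hence ADJ.
So the tagging must be: ADJ ADJ PREP ADV PREP.
Rule-by-rule: rule 1 ok; rule 2 ok.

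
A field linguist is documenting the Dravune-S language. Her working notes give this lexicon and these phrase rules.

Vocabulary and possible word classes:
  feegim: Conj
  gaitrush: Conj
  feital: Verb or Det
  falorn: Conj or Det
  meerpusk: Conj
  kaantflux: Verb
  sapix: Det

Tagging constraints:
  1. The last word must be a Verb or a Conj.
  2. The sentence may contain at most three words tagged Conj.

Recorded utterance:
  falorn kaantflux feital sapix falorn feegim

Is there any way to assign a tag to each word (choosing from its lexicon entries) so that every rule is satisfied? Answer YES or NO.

YES

Candidates per position — 1:falorn {Conj,Det}; 2:kaantflux {Verb}; 3:feital {Verb,Det}; 4:sapix {Det}; 5:falorn {Conj,Det}; 6:feegim {Conj}.
One satisfying assignment: Det Verb Det Det Conj Conj.
Verifying each rule — rule 1 satisfied; rule 2 satisfied.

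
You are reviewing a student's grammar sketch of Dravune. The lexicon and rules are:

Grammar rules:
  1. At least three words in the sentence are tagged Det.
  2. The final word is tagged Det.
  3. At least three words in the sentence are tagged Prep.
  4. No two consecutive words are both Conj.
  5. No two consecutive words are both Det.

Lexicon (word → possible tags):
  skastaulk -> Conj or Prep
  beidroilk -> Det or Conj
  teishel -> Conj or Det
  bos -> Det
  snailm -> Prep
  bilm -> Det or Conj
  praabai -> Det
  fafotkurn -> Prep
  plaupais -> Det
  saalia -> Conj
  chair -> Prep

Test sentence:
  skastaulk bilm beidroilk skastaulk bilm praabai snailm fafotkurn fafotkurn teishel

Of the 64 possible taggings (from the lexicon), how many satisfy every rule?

Candidates per position — 1:skastaulk {Conj,Prep}; 2:bilm {Det,Conj}; 3:beidroilk {Det,Conj}; 4:skastaulk {Conj,Prep}; 5:bilm {Det,Conj}; 6:praabai {Det}; 7:snailm {Prep}; 8:fafotkurn {Prep}; 9:fafotkurn {Prep}; 10:teishel {Conj,Det}.
There are 64 candidate sequences in total.
The sequences that satisfy every rule: Conj Det Conj Prep Conj Det Prep Prep Prep Det; Prep Det Conj Prep Conj Det Prep Prep Prep Det; Prep Conj Det Prep Conj Det Prep Prep Prep Det.
Count = 3.

3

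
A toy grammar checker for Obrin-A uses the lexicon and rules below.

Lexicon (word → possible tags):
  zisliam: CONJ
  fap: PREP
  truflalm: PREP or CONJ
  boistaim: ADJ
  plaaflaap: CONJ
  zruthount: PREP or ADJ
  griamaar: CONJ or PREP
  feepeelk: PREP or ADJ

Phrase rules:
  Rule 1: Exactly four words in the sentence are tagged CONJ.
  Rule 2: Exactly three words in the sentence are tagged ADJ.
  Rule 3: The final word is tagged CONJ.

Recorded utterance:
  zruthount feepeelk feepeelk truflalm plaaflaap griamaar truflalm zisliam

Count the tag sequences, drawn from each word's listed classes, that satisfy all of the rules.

3

Candidates per position — 1:zruthount {PREP,ADJ}; 2:feepeelk {PREP,ADJ}; 3:feepeelk {PREP,ADJ}; 4:truflalm {PREP,CONJ}; 5:plaaflaap {CONJ}; 6:griamaar {CONJ,PREP}; 7:truflalm {PREP,CONJ}; 8:zisliam {CONJ}.
There are 64 candidate sequences in total.
The sequences that satisfy every rule: ADJ ADJ ADJ PREP CONJ CONJ CONJ CONJ; ADJ ADJ ADJ CONJ CONJ CONJ PREP CONJ; ADJ ADJ ADJ CONJ CONJ PREP CONJ CONJ.
Count = 3.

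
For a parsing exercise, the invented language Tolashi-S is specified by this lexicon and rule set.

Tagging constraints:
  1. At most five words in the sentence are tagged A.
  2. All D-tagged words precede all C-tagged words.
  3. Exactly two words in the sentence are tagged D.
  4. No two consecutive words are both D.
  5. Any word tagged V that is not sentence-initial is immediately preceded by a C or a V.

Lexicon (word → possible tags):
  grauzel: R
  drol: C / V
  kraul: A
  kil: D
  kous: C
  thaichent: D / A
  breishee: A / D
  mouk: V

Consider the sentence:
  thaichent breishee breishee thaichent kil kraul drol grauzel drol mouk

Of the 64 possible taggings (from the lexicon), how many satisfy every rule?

Candidates per position — 1:thaichent {D,A}; 2:breishee {A,D}; 3:breishee {A,D}; 4:thaichent {D,A}; 5:kil {D}; 6:kraul {A}; 7:drol {C,V}; 8:grauzel {R}; 9:drol {C,V}; 10:mouk {V}.
There are 64 candidate sequences in total.
The sequences that satisfy every rule: D A A A D A C R C V; A A D A D A C R C V; A D A A D A C R C V.
Count = 3.

3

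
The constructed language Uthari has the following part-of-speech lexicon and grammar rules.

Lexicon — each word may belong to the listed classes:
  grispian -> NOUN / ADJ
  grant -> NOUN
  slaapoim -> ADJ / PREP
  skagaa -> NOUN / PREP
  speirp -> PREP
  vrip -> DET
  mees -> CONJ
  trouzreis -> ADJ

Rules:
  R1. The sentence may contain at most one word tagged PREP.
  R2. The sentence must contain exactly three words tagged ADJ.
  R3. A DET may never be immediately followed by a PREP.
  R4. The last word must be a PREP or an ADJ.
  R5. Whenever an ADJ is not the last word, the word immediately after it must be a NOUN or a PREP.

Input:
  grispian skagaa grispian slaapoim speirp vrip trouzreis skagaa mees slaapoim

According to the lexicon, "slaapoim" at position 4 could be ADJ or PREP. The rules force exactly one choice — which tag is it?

ADJ

Candidates per position — 1:grispian {NOUN,ADJ}; 2:skagaa {NOUN,PREP}; 3:grispian {NOUN,ADJ}; 4:slaapoim {ADJ,PREP}; 5:speirp {PREP}; 6:vrip {DET}; 7:trouzreis {ADJ}; 8:skagaa {NOUN,PREP}; 9:mees {CONJ}; 10:slaapoim {ADJ,PREP}.
If word 2 were PREP, no tagging could satisfy rule 1; so word 2 is NOUN.
If word 4 were PREP, no tagging could satisfy rule 1; so word 4 is ADJ.
If word 8 were PREP, no tagging could satisfy rule 1; so word 8 is NOUN.
If word 10 were PREP, no tagging could satisfy rule 1; so word 10 is ADJ.
If word 1 were ADJ, no tagging could satisfy rule 2; so word 1 is NOUN.
If word 3 were ADJ, no tagging could satisfy rule 2; so word 3 is NOUN.
That leaves exactly one tagging: NOUN NOUN NOUN ADJ PREP DET ADJ NOUN CONJ ADJ.
Checking: rule 1 holds; rule 2 holds; rule 3 holds; rule 4 holds; rule 5 holds.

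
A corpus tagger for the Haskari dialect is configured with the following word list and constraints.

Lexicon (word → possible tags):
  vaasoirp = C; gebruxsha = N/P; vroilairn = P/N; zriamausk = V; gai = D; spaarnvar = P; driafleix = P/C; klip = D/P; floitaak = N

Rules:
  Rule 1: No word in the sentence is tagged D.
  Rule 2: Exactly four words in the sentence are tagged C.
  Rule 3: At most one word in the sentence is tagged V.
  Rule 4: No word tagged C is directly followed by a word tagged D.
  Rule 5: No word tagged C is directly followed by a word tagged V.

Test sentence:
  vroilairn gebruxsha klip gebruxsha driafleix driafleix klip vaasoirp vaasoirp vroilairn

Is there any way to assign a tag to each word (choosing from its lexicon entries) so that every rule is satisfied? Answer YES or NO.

Candidates per position — 1:vroilairn {P,N}; 2:gebruxsha {N,P}; 3:klip {D,P}; 4:gebruxsha {N,P}; 5:driafleix {P,C}; 6:driafleix {P,C}; 7:klip {D,P}; 8:vaasoirp {C}; 9:vaasoirp {C}; 10:vroilairn {P,N}.
One satisfying assignment: P P P N C C P C C N.
Checking: rule 1 ok; rule 2 ok; rule 3 ok; rule 4 ok; rule 5 ok.

YES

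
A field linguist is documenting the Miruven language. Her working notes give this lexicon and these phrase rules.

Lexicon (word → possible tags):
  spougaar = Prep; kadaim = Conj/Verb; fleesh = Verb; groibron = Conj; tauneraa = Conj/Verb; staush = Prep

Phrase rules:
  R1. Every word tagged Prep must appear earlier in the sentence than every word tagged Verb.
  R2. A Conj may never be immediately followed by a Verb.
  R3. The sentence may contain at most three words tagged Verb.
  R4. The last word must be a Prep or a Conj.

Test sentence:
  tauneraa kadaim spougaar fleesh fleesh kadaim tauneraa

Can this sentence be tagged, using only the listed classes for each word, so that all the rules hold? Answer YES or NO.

Candidates per position — 1:tauneraa {Conj,Verb}; 2:kadaim {Conj,Verb}; 3:spougaar {Prep}; 4:fleesh {Verb}; 5:fleesh {Verb}; 6:kadaim {Conj,Verb}; 7:tauneraa {Conj,Verb}.
One satisfying assignment: Conj Conj Prep Verb Verb Verb Conj.
Rule-by-rule: rule 1 ✓; rule 2 ✓; rule 3 ✓; rule 4 ✓.

YES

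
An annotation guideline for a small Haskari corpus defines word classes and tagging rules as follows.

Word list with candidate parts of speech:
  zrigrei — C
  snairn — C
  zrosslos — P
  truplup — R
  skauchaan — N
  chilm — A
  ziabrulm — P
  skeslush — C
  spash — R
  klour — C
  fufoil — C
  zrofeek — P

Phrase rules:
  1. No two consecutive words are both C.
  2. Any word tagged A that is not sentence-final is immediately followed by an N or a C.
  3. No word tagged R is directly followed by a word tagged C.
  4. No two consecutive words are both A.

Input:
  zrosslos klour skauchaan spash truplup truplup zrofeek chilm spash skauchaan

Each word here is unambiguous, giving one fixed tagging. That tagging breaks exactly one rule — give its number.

Fixed tagging: P C N R R R P A R N.
Rule check: R1 ✓, R2 ✗, R3 ✓, R4 ✓.
Only rule 2 fails.

2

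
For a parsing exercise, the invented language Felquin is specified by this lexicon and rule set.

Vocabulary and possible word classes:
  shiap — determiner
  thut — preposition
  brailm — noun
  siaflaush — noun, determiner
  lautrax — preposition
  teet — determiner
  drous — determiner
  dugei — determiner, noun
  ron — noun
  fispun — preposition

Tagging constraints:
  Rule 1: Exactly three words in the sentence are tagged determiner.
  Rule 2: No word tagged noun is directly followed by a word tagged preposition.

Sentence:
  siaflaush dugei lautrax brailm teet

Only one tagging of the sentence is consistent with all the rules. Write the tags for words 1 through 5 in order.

determiner determiner preposition noun determiner

Candidates per position — 1:siaflaush {noun,determiner}; 2:dugei {determiner,noun}; 3:lautrax {preposition}; 4:brailm {noun}; 5:teet {determiner}.
Word 1 cannot be noun — rule 1 would then fail for every completion. It is determiner.
Word 2 cannot be noun — rule 1 would then fail for every completion. It is determiner.
The unique satisfying tagging is: determiner determiner preposition noun determiner.
Checking: rule 1 satisfied; rule 2 satisfied.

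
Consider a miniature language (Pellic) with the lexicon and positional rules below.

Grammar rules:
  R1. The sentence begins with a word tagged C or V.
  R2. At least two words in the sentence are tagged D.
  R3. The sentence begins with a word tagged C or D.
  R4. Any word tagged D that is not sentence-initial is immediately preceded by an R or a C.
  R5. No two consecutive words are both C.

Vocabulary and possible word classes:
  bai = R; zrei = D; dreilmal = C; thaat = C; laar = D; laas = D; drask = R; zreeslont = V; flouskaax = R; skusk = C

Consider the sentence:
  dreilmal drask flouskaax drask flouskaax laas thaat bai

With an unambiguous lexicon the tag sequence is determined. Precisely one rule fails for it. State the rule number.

2

Fixed tagging: C R R R R D C R.
Rule check: R1 holds, R2 violated, R3 holds, R4 holds, R5 holds.
Only rule 2 fails.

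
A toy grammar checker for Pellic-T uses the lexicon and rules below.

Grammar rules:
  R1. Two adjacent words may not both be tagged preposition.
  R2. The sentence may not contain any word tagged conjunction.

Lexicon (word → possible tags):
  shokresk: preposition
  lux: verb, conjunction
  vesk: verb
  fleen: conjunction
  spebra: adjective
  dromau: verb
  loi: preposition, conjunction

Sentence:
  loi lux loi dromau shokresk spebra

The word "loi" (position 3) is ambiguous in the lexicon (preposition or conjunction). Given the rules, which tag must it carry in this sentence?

Candidates per position — 1:loi {preposition,conjunction}; 2:lux {verb,conjunction}; 3:loi {preposition,conjunction}; 4:dromau {verb}; 5:shokresk {preposition}; 6:spebra {adjective}.
If word 1 were conjunction, no tagging could satisfy rule 2; so word 1 is preposition.
If word 2 were conjunction, no tagging could satisfy rule 2; so word 2 is verb.
If word 3 were conjunction, no tagging could satisfy rule 2; so word 3 is preposition.
The unique satisfying tagging is: preposition verb preposition verb preposition adjective.
Rule-by-rule: rule 1 holds; rule 2 holds.

preposition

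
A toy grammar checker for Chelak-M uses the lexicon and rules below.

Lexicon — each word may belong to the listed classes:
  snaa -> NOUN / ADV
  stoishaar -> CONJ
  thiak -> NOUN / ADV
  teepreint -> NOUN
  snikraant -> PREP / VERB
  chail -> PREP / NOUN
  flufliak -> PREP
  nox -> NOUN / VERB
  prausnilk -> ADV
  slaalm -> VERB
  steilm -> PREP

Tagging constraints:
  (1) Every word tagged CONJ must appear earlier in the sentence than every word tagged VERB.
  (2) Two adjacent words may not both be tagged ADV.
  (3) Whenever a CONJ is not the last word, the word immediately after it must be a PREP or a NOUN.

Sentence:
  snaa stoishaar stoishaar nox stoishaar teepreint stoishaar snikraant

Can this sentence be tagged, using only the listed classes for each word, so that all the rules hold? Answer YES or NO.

NO

Candidates per position — 1:snaa {NOUN,ADV}; 2:stoishaar {CONJ}; 3:stoishaar {CONJ}; 4:nox {NOUN,VERB}; 5:stoishaar {CONJ}; 6:teepreint {NOUN}; 7:stoishaar {CONJ}; 8:snikraant {PREP,VERB}.
Rule 3 cannot be satisfied by any choice of tags from the lexicon.
So there is no consistent tagging.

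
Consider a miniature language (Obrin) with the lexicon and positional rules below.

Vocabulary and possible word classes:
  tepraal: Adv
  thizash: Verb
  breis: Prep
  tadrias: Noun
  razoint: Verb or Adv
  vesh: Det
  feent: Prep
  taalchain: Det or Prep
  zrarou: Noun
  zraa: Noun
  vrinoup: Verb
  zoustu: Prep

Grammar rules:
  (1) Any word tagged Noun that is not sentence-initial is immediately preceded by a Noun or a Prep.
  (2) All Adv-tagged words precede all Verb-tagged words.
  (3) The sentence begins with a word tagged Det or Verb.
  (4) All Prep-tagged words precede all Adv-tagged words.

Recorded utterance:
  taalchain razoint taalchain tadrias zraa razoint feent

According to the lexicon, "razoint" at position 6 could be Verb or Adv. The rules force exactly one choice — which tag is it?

Verb

Candidates per position — 1:taalchain {Det,Prep}; 2:razoint {Verb,Adv}; 3:taalchain {Det,Prep}; 4:tadrias {Noun}; 5:zraa {Noun}; 6:razoint {Verb,Adv}; 7:feent {Prep}.
If word 1 were Prep, no tagging could satisfy rule 3; so word 1 is Det.
If word 2 were Adv, no tagging could satisfy rule 4; so word 2 is Verb.
If word 3 were Det, no tagging could satisfy rule 1; so word 3 is Prep.
If word 6 were Adv, no tagging could satisfy rule 2; so word 6 is Verb.
The only consistent sequence is: Det Verb Prep Noun Noun Verb Prep.
Checking: rule 1 satisfied; rule 2 satisfied; rule 3 satisfied; rule 4 satisfied.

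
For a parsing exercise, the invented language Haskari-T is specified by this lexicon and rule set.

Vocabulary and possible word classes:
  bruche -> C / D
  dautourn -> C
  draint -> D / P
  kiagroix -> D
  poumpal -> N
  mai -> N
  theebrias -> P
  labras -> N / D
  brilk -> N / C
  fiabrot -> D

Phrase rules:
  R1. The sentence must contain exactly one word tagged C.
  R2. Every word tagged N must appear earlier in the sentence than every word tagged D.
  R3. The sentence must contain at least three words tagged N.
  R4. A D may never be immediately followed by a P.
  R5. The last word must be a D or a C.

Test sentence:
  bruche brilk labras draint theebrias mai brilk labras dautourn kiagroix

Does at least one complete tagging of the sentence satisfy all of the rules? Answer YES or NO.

NO

Candidates per position — 1:bruche {C,D}; 2:brilk {N,C}; 3:labras {N,D}; 4:draint {D,P}; 5:theebrias {P}; 6:mai {N}; 7:brilk {N,C}; 8:labras {N,D}; 9:dautourn {C}; 10:kiagroix {D}.
Every candidate sequence violates at least one rule; no consistent tagging exists.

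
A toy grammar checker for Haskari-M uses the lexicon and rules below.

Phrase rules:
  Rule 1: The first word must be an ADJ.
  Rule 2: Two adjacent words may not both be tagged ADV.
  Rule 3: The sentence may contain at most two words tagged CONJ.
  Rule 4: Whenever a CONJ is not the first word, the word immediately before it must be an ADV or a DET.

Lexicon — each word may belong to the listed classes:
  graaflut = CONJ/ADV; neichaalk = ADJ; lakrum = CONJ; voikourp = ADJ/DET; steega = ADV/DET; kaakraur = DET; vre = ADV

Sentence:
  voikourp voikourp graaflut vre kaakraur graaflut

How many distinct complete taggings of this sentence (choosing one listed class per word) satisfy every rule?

2

Candidates per position — 1:voikourp {ADJ,DET}; 2:voikourp {ADJ,DET}; 3:graaflut {CONJ,ADV}; 4:vre {ADV}; 5:kaakraur {DET}; 6:graaflut {CONJ,ADV}.
There are 16 candidate sequences in total.
The sequences that satisfy every rule: ADJ DET CONJ ADV DET CONJ; ADJ DET CONJ ADV DET ADV.
Count = 2.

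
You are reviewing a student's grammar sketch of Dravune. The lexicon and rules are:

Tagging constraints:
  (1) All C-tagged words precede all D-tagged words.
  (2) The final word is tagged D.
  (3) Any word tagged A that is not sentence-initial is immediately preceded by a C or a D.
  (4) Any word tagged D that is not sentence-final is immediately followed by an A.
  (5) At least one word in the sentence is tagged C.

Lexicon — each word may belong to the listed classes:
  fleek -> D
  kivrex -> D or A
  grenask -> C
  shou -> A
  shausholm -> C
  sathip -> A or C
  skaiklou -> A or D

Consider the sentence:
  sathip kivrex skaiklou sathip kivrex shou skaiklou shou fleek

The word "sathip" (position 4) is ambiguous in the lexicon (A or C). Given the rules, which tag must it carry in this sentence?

Candidates per position — 1:sathip {A,C}; 2:kivrex {D,A}; 3:skaiklou {A,D}; 4:sathip {A,C}; 5:kivrex {D,A}; 6:shou {A}; 7:skaiklou {A,D}; 8:shou {A}; 9:fleek {D}.
Position 5: tagging it A would leave rule 3 unsatisfiable, so it must be D.
Position 7: tagging it A would leave rule 3 unsatisfiable, so it must be D.
Position 4: the remaining choice is settled jointly with positions 1, 2, 3 — only A at position 4 is part of a tagging that satisfies every rule.
The only consistent sequence is: C A D A D A D A D.
Checking: rule 1 ok; rule 2 ok; rule 3 ok; rule 4 ok; rule 5 ok.

A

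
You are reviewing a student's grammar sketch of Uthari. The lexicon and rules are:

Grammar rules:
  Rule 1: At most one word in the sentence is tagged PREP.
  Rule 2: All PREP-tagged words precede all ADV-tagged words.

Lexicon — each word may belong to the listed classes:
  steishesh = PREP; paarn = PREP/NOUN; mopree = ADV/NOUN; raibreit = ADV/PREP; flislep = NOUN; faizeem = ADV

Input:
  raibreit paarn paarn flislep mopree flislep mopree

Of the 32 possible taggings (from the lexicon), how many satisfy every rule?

Candidates per position — 1:raibreit {ADV,PREP}; 2:paarn {PREP,NOUN}; 3:paarn {PREP,NOUN}; 4:flislep {NOUN}; 5:mopree {ADV,NOUN}; 6:flislep {NOUN}; 7:mopree {ADV,NOUN}.
There are 32 candidate sequences in total.
Checking each against the rules leaves 8 sequences.
Count = 8.

8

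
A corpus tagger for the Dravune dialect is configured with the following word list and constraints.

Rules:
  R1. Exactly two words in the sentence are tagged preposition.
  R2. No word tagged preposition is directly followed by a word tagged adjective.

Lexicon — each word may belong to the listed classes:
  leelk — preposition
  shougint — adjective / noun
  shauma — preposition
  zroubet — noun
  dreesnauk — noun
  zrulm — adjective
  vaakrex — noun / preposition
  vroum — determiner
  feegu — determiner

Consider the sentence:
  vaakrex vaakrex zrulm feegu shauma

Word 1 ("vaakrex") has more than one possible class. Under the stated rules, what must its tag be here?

preposition

Candidates per position — 1:vaakrex {noun,preposition}; 2:vaakrex {noun,preposition}; 3:zrulm {adjective}; 4:feegu {determiner}; 5:shauma {preposition}.
Word 2 cannot be preposition — rule 2 would then fail for every completion. It is noun.
Word 1 cannot be noun — rule 1 would then fail for every completion. It is preposition.
The unique satisfying tagging is: preposition noun adjective determiner preposition.
Check: rule 1 ✓; rule 2 ✓.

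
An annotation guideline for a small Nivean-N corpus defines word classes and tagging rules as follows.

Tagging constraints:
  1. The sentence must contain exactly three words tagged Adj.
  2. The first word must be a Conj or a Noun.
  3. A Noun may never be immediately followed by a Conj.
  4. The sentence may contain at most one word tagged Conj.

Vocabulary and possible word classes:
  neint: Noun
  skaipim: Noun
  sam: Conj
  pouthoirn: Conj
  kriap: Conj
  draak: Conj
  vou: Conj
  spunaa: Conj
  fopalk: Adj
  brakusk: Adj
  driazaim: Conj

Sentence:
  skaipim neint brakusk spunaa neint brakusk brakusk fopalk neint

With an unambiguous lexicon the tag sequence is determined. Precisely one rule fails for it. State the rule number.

Fixed tagging: Noun Noun Adj Conj Noun Adj Adj Adj Noun.
Checking each rule: R1 ✗, R2 ✓, R3 ✓, R4 ✓.
Only rule 1 fails.

1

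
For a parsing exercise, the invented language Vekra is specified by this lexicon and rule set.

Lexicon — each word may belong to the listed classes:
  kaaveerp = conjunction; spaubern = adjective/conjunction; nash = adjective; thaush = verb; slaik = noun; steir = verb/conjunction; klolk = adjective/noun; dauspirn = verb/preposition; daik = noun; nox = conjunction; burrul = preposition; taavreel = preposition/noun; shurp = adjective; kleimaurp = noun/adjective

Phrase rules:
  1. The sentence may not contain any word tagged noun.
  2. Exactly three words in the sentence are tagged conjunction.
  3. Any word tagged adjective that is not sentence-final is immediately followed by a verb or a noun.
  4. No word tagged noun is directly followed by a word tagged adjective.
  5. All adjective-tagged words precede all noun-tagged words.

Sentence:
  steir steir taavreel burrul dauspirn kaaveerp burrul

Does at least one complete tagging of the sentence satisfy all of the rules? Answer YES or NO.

YES

Candidates per position — 1:steir {verb,conjunction}; 2:steir {verb,conjunction}; 3:taavreel {preposition,noun}; 4:burrul {preposition}; 5:dauspirn {verb,preposition}; 6:kaaveerp {conjunction}; 7:burrul {preposition}.
One satisfying assignment: conjunction conjunction preposition preposition verb conjunction preposition.
Verifying each rule — rule 1 ✓; rule 2 ✓; rule 3 ✓; rule 4 ✓; rule 5 ✓.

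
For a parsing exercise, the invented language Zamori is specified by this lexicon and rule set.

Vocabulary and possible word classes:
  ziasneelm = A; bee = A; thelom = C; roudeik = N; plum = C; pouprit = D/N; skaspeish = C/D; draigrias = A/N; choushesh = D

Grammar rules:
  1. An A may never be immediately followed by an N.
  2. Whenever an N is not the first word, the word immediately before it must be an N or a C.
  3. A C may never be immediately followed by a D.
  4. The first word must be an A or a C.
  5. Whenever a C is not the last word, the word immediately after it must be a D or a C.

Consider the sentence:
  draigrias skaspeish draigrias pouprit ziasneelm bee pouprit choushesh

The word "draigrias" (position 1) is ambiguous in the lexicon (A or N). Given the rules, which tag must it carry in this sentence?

A

Candidates per position — 1:draigrias {A,N}; 2:skaspeish {C,D}; 3:draigrias {A,N}; 4:pouprit {D,N}; 5:ziasneelm {A}; 6:bee {A}; 7:pouprit {D,N}; 8:choushesh {D}.
At position 1, choosing N makes rule 4 impossible to satisfy; hence A.
At position 2, choosing C makes rule 5 impossible to satisfy; hence D.
At position 3, choosing N makes rule 2 impossible to satisfy; hence A.
At position 4, choosing N makes rule 1 impossible to satisfy; hence D.
At position 7, choosing N makes rule 1 impossible to satisfy; hence D.
The unique satisfying tagging is: A D A D A A D D.
Verifying each rule — rule 1 satisfied; rule 2 satisfied; rule 3 satisfied; rule 4 satisfied; rule 5 satisfied.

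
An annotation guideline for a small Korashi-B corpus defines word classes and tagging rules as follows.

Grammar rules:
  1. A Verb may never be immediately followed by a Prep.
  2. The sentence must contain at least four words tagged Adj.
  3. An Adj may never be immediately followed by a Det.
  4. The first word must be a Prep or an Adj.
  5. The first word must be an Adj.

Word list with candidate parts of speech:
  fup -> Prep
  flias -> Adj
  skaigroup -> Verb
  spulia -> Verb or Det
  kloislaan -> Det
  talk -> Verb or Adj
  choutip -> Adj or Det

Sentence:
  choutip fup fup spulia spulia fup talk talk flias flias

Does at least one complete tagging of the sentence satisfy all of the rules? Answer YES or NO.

YES

Candidates per position — 1:choutip {Adj,Det}; 2:fup {Prep}; 3:fup {Prep}; 4:spulia {Verb,Det}; 5:spulia {Verb,Det}; 6:fup {Prep}; 7:talk {Verb,Adj}; 8:talk {Verb,Adj}; 9:flias {Adj}; 10:flias {Adj}.
One satisfying assignment: Adj Prep Prep Det Det Prep Adj Adj Adj Adj.
Checking: rule 1 ok; rule 2 ok; rule 3 ok; rule 4 ok; rule 5 ok.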